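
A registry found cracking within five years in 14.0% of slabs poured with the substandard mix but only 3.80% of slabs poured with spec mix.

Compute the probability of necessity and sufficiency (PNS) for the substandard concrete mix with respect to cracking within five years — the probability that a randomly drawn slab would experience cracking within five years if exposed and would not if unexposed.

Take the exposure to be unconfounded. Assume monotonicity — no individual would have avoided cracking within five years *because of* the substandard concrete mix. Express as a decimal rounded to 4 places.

PNS ≈ 0.1020

p₁ = 0.14, p₀ = 0.038.
Under exogeneity and monotonicity, PNS = p₁ − p₀.
PNS = 0.14 − 0.038 = 0.102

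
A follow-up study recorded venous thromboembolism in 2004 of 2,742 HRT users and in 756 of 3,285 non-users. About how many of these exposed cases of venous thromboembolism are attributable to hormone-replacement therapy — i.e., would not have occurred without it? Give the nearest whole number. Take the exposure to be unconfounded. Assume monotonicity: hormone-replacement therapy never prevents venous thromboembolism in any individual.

about 1373 cases

p₁ = P(outcome | exposed) = 2004/2742 = 0.73085
p₀ = P(outcome | unexposed) = 756/3285 = 0.23014
PN = (p₁ − p₀)/p₁ = (0.73085 − 0.23014) / 0.73085 ≈ 0.68511.
Attributable cases ≈ PN × (exposed cases) = 0.68511 × 2004 ≈ 1372.96.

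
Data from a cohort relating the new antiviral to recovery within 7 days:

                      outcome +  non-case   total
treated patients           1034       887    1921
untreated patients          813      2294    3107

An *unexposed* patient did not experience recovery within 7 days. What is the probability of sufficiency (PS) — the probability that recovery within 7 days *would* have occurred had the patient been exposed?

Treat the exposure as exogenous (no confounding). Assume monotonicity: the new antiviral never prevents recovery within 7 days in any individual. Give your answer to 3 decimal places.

PS ≈ 0.375

p₁ = P(outcome | exposed) = 1034/1921 = 0.53826
p₀ = P(outcome | unexposed) = 813/3107 = 0.26167
Under exogeneity and monotonicity, PS = (p₁ − p₀)/(1 − p₀).
PS = (0.53826 − 0.26167) / 0.73833 ≈ 0.3746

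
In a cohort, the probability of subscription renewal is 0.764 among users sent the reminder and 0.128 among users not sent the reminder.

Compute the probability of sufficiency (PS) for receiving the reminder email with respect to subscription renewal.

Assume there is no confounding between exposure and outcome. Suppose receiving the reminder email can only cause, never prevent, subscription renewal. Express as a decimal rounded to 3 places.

Let p₁ = 0.764, p₀ = 0.128.
Under exogeneity and monotonicity, PS = (p₁ − p₀) / (1 − p₀).
PS = (0.764 − 0.128) / (1 − 0.128) = 0.636 / 0.872 ≈ 0.7294

PS ≈ 0.729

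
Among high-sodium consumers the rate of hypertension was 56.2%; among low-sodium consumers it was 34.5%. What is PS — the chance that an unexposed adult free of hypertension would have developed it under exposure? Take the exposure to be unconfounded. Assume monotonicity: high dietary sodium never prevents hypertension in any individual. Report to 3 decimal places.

p₁ = 0.562, p₀ = 0.345.
Under exogeneity and monotonicity, PS = (p₁ − p₀) / (1 − p₀).
PS = (0.562 − 0.345) / (1 − 0.345) = 0.217 / 0.655 ≈ 0.3313

PS ≈ 0.331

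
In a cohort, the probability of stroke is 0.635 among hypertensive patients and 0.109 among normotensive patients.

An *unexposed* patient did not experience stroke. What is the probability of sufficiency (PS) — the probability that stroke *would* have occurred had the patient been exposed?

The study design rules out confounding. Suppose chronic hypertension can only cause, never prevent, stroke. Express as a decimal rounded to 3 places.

Let p₁ = 0.635, p₀ = 0.109.
Under exogeneity and monotonicity, PS = (p₁ − p₀) / (1 − p₀).
PS = (0.635 − 0.109) / (1 − 0.109) = 0.526 / 0.891 ≈ 0.5903

PS ≈ 0.590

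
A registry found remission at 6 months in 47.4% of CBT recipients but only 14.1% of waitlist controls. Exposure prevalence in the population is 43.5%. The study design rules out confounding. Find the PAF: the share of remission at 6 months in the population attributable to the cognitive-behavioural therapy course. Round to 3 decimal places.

p₁ = 0.474, p₀ = 0.141.
Overall risk P(Y=1) = π·p₁ + (1−π)·p₀ = 0.435×0.474 + 0.565×0.141 = 0.28585.
Under exogeneity, PAF = [P(Y=1) − p₀] / P(Y=1).
PAF = (0.28585 − 0.141) / 0.28585 ≈ 0.5067

PAF ≈ 0.507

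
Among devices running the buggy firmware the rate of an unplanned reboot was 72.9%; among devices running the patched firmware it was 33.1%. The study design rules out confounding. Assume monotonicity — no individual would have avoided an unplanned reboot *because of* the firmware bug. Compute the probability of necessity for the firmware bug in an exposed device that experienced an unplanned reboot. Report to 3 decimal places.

PN ≈ 0.546

p₁ = 0.729, p₀ = 0.331.
Under exogeneity and monotonicity, PN = (p₁ − p₀) / p₁.
PN = (0.729 − 0.331) / 0.729 = 0.398 / 0.729 ≈ 0.5460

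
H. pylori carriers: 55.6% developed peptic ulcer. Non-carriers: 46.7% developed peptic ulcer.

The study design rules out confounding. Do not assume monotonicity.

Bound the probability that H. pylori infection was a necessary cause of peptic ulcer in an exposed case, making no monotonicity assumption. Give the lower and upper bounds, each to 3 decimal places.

p₁ = 0.556, p₀ = 0.467.
Under exogeneity alone the bounds on PN are max{0,(p₁−p₀)/p₁} ≤ PN ≤ min{1,(1−p₀)/p₁}.
  lower = (p₁ − p₀)/p₁ = 0.089 / 0.556 ≈ 0.1601
  upper = min{1, (1 − p₀)/p₁} = 0.533 / 0.556 ≈ 0.9586

0.160 ≤ PN ≤ 0.959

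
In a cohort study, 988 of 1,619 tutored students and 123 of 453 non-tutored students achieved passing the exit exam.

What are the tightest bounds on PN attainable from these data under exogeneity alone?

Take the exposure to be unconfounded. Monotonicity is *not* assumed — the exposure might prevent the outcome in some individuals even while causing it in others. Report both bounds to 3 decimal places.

0.555 ≤ PN ≤ 1.000

p₁ = P(outcome | exposed) = 988/1619 = 0.61025
p₀ = P(outcome | unexposed) = 123/453 = 0.27152
Under exogeneity alone the bounds on PN are max{0,(p₁−p₀)/p₁} ≤ PN ≤ min{1,(1−p₀)/p₁}.
  lower = (p₁ − p₀)/p₁ = 0.33873 / 0.61025 ≈ 0.5551
  upper = min{1, (1 − p₀)/p₁} = 0.72848 / 0.61025 ≈ 1.1937 → capped at 1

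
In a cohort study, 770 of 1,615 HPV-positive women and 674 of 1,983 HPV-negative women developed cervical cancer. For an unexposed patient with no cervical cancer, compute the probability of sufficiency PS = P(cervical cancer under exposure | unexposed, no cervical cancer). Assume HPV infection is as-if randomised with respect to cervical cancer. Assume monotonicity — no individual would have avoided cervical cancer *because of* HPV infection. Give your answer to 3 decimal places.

PS ≈ 0.207

p₁ = P(outcome | exposed) = 770/1615 = 0.47678
p₀ = P(outcome | unexposed) = 674/1983 = 0.33989
Under exogeneity and monotonicity, PS = (p₁ − p₀) / (1 − p₀).
PS = (0.47678 − 0.33989) / (1 − 0.33989) = 0.13689 / 0.66011 ≈ 0.2074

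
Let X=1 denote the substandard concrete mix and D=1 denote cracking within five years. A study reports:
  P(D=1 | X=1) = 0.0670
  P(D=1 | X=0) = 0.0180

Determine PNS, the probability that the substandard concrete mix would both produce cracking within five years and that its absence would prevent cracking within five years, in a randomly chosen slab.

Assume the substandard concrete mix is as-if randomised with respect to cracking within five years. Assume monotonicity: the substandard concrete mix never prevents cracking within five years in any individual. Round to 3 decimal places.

Let p₁ = 0.067, p₀ = 0.018.
Under exogeneity and monotonicity, PNS = p₁ − p₀.
PNS = 0.067 − 0.018 = 0.049

PNS ≈ 0.049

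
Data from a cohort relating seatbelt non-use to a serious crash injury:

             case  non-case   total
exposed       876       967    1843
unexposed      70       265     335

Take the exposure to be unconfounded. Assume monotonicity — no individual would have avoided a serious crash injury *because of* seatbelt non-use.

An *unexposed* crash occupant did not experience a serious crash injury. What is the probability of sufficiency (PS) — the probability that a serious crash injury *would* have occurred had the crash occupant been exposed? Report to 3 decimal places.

PS ≈ 0.337

p₁ = P(outcome | exposed) = 876/1843 = 0.47531
p₀ = P(outcome | unexposed) = 70/335 = 0.20896
Under exogeneity and monotonicity, PS = (p₁ − p₀)/(1 − p₀).
PS = (0.47531 − 0.20896) / 0.79104 ≈ 0.3367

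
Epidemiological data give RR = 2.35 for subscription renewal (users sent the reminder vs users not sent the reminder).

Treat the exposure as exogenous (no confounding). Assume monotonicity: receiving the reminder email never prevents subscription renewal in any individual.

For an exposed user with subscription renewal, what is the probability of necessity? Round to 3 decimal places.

PN ≈ 0.574

Under exogeneity and monotonicity, PN = (RR − 1) / RR = 1 − 1/RR.
PN = (2.35 − 1) / 2.35 = 1.35 / 2.35 ≈ 0.5745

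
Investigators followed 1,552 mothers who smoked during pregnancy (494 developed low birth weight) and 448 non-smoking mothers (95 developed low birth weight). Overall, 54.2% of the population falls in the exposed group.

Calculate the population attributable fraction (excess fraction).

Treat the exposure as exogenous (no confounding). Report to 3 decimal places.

PAF ≈ 0.214

p₁ = P(outcome | exposed) = 494/1552 = 0.3183
p₀ = P(outcome | unexposed) = 95/448 = 0.21205
Overall risk P(Y=1) = π·p₁ + (1−π)·p₀ = 0.542×0.3183 + 0.458×0.21205 = 0.26964.
Under exogeneity, PAF = [P(Y=1) − p₀] / P(Y=1).
PAF = (0.26964 − 0.21205) / 0.26964 ≈ 0.2136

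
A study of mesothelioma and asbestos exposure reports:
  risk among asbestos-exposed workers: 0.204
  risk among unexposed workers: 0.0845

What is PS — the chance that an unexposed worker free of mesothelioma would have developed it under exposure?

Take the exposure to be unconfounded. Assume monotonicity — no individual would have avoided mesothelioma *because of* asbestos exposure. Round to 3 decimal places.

PS ≈ 0.131

Let p₁ = 0.204, p₀ = 0.0845.
Under exogeneity and monotonicity, PS = (p₁ − p₀) / (1 − p₀).
PS = (0.204 − 0.0845) / (1 − 0.0845) = 0.1195 / 0.9155 ≈ 0.1305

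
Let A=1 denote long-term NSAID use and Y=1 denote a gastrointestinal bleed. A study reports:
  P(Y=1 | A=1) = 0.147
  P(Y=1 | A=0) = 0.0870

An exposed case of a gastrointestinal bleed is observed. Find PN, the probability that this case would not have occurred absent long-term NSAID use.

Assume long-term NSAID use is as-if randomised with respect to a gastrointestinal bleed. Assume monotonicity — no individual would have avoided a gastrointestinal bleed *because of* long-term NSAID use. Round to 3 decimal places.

PN ≈ 0.408

Let p₁ = 0.147, p₀ = 0.087.
Under exogeneity and monotonicity, PN = (p₁ − p₀) / p₁.
PN = (0.147 − 0.087) / 0.147 = 0.06 / 0.147 ≈ 0.4082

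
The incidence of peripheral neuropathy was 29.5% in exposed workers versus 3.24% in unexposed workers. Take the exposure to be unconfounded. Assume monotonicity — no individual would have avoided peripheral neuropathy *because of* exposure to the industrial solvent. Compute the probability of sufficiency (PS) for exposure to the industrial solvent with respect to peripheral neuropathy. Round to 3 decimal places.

p₁ = 0.295, p₀ = 0.0324.
Under exogeneity and monotonicity, PS = (p₁ − p₀) / (1 − p₀).
PS = (0.295 − 0.0324) / (1 − 0.0324) = 0.2626 / 0.9676 ≈ 0.2714

PS ≈ 0.271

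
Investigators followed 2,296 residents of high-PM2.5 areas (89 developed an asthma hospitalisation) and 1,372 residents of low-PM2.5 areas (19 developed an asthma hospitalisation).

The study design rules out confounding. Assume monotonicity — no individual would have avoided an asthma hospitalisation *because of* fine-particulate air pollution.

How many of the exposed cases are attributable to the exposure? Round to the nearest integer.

about 57 cases

p₁ = P(outcome | exposed) = 89/2296 = 0.038763
p₀ = P(outcome | unexposed) = 19/1372 = 0.013848
PN = (p₁ − p₀)/p₁ = (0.038763 − 0.013848) / 0.038763 ≈ 0.64274.
Attributable cases ≈ PN × (exposed cases) = 0.64274 × 89 ≈ 57.20.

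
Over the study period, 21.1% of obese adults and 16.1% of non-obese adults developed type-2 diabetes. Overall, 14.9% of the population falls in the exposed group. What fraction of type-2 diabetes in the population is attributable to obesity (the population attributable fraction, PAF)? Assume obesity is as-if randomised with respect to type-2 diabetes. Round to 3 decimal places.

p₁ = 0.211, p₀ = 0.161.
Overall risk P(Y=1) = π·p₁ + (1−π)·p₀ = 0.149×0.211 + 0.851×0.161 = 0.16845.
Under exogeneity, PAF = [P(Y=1) − p₀] / P(Y=1).
PAF = (0.16845 − 0.161) / 0.16845 ≈ 0.0442

PAF ≈ 0.044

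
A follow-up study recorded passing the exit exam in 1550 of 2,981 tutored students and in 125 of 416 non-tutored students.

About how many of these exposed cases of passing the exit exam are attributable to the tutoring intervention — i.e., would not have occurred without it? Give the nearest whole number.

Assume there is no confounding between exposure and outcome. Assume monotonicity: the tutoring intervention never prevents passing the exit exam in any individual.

p₁ = P(outcome | exposed) = 1550/2981 = 0.51996
p₀ = P(outcome | unexposed) = 125/416 = 0.30048
PN = (p₁ − p₀)/p₁ = (0.51996 − 0.30048) / 0.51996 ≈ 0.42211.
Attributable cases ≈ PN × (exposed cases) = 0.42211 × 1550 ≈ 654.27.

about 654 cases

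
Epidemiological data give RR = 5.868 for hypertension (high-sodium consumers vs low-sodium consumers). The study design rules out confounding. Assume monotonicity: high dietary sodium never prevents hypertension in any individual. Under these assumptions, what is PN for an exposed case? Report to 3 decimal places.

PN ≈ 0.830

Under exogeneity and monotonicity, PN = (RR − 1) / RR = 1 − 1/RR.
PN = (5.868 − 1) / 5.868 = 4.868 / 5.868 ≈ 0.8296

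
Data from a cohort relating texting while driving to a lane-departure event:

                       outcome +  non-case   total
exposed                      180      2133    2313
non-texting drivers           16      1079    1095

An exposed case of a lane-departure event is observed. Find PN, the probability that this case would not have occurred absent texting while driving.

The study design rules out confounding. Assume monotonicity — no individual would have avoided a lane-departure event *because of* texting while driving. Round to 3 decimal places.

p₁ = P(outcome | exposed) = 180/2313 = 0.077821
p₀ = P(outcome | unexposed) = 16/1095 = 0.014612
Under exogeneity and monotonicity, PN = (p₁ − p₀)/p₁.
PN = (0.077821 − 0.014612) / 0.077821 ≈ 0.8122

PN ≈ 0.812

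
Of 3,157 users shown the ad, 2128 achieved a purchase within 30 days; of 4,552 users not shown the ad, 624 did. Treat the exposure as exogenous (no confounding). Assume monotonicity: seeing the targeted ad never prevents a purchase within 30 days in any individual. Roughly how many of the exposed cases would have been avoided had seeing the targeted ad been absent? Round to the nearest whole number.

p₁ = P(outcome | exposed) = 2128/3157 = 0.67406
p₀ = P(outcome | unexposed) = 624/4552 = 0.13708
PN = (p₁ − p₀)/p₁ = (0.67406 − 0.13708) / 0.67406 ≈ 0.79663.
Attributable cases ≈ PN × (exposed cases) = 0.79663 × 2128 ≈ 1695.23.

about 1695 cases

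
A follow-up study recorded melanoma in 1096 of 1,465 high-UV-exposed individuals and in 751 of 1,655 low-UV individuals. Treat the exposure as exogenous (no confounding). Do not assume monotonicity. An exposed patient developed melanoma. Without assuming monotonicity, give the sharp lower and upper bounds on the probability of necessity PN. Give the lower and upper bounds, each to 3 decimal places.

0.393 ≤ PN ≤ 0.730

p₁ = P(outcome | exposed) = 1096/1465 = 0.74812
p₀ = P(outcome | unexposed) = 751/1655 = 0.45378
Under exogeneity alone the bounds on PN are max{0,(p₁−p₀)/p₁} ≤ PN ≤ min{1,(1−p₀)/p₁}.
  lower = (p₁ − p₀)/p₁ = 0.29435 / 0.74812 ≈ 0.3934
  upper = min{1, (1 − p₀)/p₁} = 0.54622 / 0.74812 ≈ 0.7301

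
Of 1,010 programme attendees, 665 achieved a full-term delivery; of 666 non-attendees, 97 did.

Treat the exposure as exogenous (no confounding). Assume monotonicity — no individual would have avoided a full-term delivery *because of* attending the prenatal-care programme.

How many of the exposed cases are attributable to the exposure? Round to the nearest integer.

p₁ = P(outcome | exposed) = 665/1010 = 0.65842
p₀ = P(outcome | unexposed) = 97/666 = 0.14565
PN = (p₁ − p₀)/p₁ = (0.65842 − 0.14565) / 0.65842 ≈ 0.77879.
Attributable cases ≈ PN × (exposed cases) = 0.77879 × 665 ≈ 517.90.

about 518 cases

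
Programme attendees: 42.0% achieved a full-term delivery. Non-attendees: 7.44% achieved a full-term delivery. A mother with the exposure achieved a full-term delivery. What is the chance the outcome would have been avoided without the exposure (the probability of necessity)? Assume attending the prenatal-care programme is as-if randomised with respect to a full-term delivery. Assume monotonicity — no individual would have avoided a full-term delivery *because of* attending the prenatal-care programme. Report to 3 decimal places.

p₁ = 0.42, p₀ = 0.0744.
Under exogeneity and monotonicity, PN = (p₁ − p₀) / p₁.
PN = (0.42 − 0.0744) / 0.42 = 0.3456 / 0.42 ≈ 0.8229

PN ≈ 0.823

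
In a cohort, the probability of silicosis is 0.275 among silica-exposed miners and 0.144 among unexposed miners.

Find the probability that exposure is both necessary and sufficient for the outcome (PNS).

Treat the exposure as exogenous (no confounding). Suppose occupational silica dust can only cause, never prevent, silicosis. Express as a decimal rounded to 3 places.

Let p₁ = 0.275, p₀ = 0.144.
Under exogeneity and monotonicity, PNS = p₁ − p₀.
PNS = 0.275 − 0.144 = 0.131

PNS ≈ 0.131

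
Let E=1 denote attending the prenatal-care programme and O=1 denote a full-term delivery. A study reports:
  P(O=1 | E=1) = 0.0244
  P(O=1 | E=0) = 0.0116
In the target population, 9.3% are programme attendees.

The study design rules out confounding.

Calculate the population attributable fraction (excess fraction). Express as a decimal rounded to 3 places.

PAF ≈ 0.093

Let p₁ = 0.0244, p₀ = 0.0116.
Overall risk P(Y=1) = π·p₁ + (1−π)·p₀ = 0.093×0.0244 + 0.907×0.0116 = 0.01279.
Under exogeneity, PAF = [P(Y=1) − p₀] / P(Y=1).
PAF = (0.01279 − 0.0116) / 0.01279 ≈ 0.0931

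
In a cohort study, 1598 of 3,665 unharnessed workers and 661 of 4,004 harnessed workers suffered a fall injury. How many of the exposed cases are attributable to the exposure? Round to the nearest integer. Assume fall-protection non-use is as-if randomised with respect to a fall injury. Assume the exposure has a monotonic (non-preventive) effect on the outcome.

p₁ = P(outcome | exposed) = 1598/3665 = 0.43602
p₀ = P(outcome | unexposed) = 661/4004 = 0.16508
PN = (p₁ − p₀)/p₁ = (0.43602 − 0.16508) / 0.43602 ≈ 0.62138.
Attributable cases ≈ PN × (exposed cases) = 0.62138 × 1598 ≈ 992.96.

about 993 cases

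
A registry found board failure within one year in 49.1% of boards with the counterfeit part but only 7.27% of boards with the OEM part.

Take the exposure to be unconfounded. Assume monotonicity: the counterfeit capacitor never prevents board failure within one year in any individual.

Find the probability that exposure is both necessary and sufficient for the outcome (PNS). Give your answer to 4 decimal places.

p₁ = 0.491, p₀ = 0.0727.
Under exogeneity and monotonicity, PNS = p₁ − p₀.
PNS = 0.491 − 0.0727 = 0.4183

PNS ≈ 0.4183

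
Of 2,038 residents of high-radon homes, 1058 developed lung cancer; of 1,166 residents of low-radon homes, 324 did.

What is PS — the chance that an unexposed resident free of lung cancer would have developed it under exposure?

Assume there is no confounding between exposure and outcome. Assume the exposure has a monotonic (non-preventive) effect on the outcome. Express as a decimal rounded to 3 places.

p₁ = P(outcome | exposed) = 1058/2038 = 0.51914
p₀ = P(outcome | unexposed) = 324/1166 = 0.27787
Under exogeneity and monotonicity, PS = (p₁ − p₀) / (1 − p₀).
PS = (0.51914 − 0.27787) / (1 − 0.27787) = 0.24126 / 0.72213 ≈ 0.3341

PS ≈ 0.334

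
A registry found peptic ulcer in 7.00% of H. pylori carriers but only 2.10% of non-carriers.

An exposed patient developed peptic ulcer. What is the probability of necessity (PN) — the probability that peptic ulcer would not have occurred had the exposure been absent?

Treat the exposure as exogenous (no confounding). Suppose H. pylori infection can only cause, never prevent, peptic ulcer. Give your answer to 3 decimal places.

p₁ = 0.07, p₀ = 0.021.
Under exogeneity and monotonicity, PN = (p₁ − p₀) / p₁.
PN = (0.07 − 0.021) / 0.07 = 0.049 / 0.07 ≈ 0.7000

PN ≈ 0.700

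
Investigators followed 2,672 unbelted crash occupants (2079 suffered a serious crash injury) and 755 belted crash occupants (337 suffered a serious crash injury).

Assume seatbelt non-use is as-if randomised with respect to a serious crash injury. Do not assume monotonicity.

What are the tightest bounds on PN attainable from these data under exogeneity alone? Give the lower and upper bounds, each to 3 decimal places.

p₁ = P(outcome | exposed) = 2079/2672 = 0.77807
p₀ = P(outcome | unexposed) = 337/755 = 0.44636
Under exogeneity alone the bounds on PN are max{0,(p₁−p₀)/p₁} ≤ PN ≤ min{1,(1−p₀)/p₁}.
  lower = (p₁ − p₀)/p₁ = 0.33171 / 0.77807 ≈ 0.4263
  upper = min{1, (1 − p₀)/p₁} = 0.55364 / 0.77807 ≈ 0.7116

0.426 ≤ PN ≤ 0.712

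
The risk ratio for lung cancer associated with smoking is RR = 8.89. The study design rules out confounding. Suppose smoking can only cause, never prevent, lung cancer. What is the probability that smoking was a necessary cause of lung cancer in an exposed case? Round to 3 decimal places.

PN ≈ 0.888

Under exogeneity and monotonicity, PN = (RR − 1) / RR = 1 − 1/RR.
PN = (8.89 − 1) / 8.89 = 7.89 / 8.89 ≈ 0.8875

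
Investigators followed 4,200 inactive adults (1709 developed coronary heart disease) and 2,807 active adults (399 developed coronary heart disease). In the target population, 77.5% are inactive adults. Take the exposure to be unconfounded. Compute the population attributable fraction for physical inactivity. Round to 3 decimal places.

PAF ≈ 0.591

p₁ = P(outcome | exposed) = 1709/4200 = 0.4069
p₀ = P(outcome | unexposed) = 399/2807 = 0.14214
Overall risk P(Y=1) = π·p₁ + (1−π)·p₀ = 0.775×0.4069 + 0.225×0.14214 = 0.34733.
Under exogeneity, PAF = [P(Y=1) − p₀] / P(Y=1).
PAF = (0.34733 − 0.14214) / 0.34733 ≈ 0.5908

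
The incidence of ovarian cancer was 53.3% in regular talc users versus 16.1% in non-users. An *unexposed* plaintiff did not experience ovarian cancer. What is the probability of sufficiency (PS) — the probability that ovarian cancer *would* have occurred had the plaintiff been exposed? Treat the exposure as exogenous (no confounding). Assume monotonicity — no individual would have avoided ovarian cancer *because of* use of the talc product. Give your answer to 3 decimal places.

p₁ = 0.533, p₀ = 0.161.
Under exogeneity and monotonicity, PS = (p₁ − p₀) / (1 − p₀).
PS = (0.533 − 0.161) / (1 − 0.161) = 0.372 / 0.839 ≈ 0.4434

PS ≈ 0.443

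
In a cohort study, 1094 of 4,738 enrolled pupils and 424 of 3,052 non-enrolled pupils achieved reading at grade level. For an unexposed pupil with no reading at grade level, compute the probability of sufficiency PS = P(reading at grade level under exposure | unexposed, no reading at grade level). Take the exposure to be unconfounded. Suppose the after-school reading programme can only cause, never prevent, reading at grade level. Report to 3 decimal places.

PS ≈ 0.107

p₁ = P(outcome | exposed) = 1094/4738 = 0.2309
p₀ = P(outcome | unexposed) = 424/3052 = 0.13893
Under exogeneity and monotonicity, PS = (p₁ − p₀) / (1 − p₀).
PS = (0.2309 − 0.13893) / (1 − 0.13893) = 0.091974 / 0.86107 ≈ 0.1068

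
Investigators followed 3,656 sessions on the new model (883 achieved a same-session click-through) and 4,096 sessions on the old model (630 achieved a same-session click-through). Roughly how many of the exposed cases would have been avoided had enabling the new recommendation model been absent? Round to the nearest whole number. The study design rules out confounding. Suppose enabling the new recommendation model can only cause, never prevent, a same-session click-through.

about 321 cases

p₁ = P(outcome | exposed) = 883/3656 = 0.24152
p₀ = P(outcome | unexposed) = 630/4096 = 0.15381
PN = (p₁ − p₀)/p₁ = (0.24152 − 0.15381) / 0.24152 ≈ 0.36317.
Attributable cases ≈ PN × (exposed cases) = 0.36317 × 883 ≈ 320.68.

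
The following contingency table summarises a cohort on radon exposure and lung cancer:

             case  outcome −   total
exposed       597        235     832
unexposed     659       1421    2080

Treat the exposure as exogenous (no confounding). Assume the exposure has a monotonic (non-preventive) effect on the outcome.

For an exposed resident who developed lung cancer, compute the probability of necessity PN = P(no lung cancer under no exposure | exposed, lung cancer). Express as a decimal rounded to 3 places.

PN ≈ 0.558

p₁ = P(outcome | exposed) = 597/832 = 0.71755
p₀ = P(outcome | unexposed) = 659/2080 = 0.31683
Under exogeneity and monotonicity, PN = (p₁ − p₀)/p₁.
PN = (0.71755 − 0.31683) / 0.71755 ≈ 0.5585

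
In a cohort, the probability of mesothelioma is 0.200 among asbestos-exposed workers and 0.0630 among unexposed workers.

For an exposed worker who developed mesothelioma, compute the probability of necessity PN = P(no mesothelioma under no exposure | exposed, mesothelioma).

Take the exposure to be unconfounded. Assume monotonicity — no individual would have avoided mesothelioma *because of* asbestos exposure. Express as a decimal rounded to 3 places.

Let p₁ = 0.2, p₀ = 0.063.
Under exogeneity and monotonicity, PN = (p₁ − p₀) / p₁.
PN = (0.2 − 0.063) / 0.2 = 0.137 / 0.2 ≈ 0.6850

PN ≈ 0.685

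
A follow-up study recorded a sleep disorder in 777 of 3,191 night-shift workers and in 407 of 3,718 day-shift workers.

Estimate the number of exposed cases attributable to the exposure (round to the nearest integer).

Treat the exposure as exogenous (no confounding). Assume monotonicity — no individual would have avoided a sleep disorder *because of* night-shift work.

p₁ = P(outcome | exposed) = 777/3191 = 0.2435
p₀ = P(outcome | unexposed) = 407/3718 = 0.10947
PN = (p₁ − p₀)/p₁ = (0.2435 − 0.10947) / 0.2435 ≈ 0.55044.
Attributable cases ≈ PN × (exposed cases) = 0.55044 × 777 ≈ 427.69.

about 428 cases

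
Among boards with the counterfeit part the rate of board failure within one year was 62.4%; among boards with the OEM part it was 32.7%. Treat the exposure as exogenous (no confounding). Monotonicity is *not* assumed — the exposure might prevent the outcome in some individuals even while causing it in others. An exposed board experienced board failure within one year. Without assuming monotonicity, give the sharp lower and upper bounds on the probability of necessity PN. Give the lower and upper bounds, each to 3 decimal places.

0.476 ≤ PN ≤ 1.000

p₁ = 0.624, p₀ = 0.327.
Under exogeneity alone the bounds on PN are max{0,(p₁−p₀)/p₁} ≤ PN ≤ min{1,(1−p₀)/p₁}.
  lower = (p₁ − p₀)/p₁ = 0.297 / 0.624 ≈ 0.4760
  upper = min{1, (1 − p₀)/p₁} = 0.673 / 0.624 ≈ 1.0785 → capped at 1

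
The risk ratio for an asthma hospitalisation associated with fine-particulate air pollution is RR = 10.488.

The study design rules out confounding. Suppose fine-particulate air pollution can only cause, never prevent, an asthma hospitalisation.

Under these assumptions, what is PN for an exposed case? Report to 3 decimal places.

PN ≈ 0.905

Under exogeneity and monotonicity, PN = (RR − 1) / RR = 1 − 1/RR.
PN = (10.488 − 1) / 10.488 = 9.488 / 10.488 ≈ 0.9047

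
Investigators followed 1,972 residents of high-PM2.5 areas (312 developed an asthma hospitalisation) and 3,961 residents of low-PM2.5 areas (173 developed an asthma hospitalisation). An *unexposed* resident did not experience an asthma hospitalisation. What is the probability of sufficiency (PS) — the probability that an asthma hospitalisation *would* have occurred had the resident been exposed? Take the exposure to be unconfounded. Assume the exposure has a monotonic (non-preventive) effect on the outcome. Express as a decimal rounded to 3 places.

PS ≈ 0.120

p₁ = P(outcome | exposed) = 312/1972 = 0.15822
p₀ = P(outcome | unexposed) = 173/3961 = 0.043676
Under exogeneity and monotonicity, PS = (p₁ − p₀) / (1 − p₀).
PS = (0.15822 − 0.043676) / (1 − 0.043676) = 0.11454 / 0.95632 ≈ 0.1198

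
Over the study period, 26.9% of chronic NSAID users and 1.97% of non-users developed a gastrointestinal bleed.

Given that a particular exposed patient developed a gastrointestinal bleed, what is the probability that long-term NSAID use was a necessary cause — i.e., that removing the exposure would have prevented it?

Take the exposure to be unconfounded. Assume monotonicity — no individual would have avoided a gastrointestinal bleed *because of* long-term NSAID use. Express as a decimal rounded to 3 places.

p₁ = 0.269, p₀ = 0.0197.
Under exogeneity and monotonicity, PN = (p₁ − p₀) / p₁.
PN = (0.269 − 0.0197) / 0.269 = 0.2493 / 0.269 ≈ 0.9268

PN ≈ 0.927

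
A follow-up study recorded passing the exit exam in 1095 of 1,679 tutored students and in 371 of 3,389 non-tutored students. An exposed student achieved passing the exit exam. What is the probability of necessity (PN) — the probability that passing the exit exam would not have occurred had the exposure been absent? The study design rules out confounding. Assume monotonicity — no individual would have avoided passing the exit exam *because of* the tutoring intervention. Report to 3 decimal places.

PN ≈ 0.832

p₁ = P(outcome | exposed) = 1095/1679 = 0.65217
p₀ = P(outcome | unexposed) = 371/3389 = 0.10947
Under exogeneity and monotonicity, PN = (p₁ − p₀) / p₁.
PN = (0.65217 − 0.10947) / 0.65217 = 0.5427 / 0.65217 ≈ 0.8321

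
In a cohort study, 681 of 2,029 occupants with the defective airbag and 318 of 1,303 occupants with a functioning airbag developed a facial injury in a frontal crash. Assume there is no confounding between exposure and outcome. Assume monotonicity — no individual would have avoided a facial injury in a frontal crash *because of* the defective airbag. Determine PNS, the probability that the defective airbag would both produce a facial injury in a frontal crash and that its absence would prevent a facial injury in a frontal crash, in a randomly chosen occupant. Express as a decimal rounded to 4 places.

p₁ = P(outcome | exposed) = 681/2029 = 0.33563
p₀ = P(outcome | unexposed) = 318/1303 = 0.24405
Under exogeneity and monotonicity, PNS = p₁ − p₀.
PNS = 0.33563 − 0.24405 = 0.091581

PNS ≈ 0.0916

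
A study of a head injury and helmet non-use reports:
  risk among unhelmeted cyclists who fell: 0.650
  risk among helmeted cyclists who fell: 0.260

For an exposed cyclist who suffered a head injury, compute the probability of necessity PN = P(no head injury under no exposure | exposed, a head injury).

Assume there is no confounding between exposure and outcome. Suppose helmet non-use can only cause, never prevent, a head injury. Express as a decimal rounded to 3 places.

Let p₁ = 0.65, p₀ = 0.26.
Under exogeneity and monotonicity, PN = (p₁ − p₀) / p₁.
PN = (0.65 − 0.26) / 0.65 = 0.39 / 0.65 ≈ 0.6000

PN ≈ 0.600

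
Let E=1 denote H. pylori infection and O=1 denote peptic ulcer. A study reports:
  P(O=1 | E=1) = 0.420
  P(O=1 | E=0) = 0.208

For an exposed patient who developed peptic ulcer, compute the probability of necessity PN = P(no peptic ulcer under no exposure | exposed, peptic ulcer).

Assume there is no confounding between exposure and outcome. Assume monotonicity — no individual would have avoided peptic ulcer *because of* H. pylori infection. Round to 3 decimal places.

PN ≈ 0.505

Let p₁ = 0.42, p₀ = 0.208.
Under exogeneity and monotonicity, PN = (p₁ − p₀) / p₁.
PN = (0.42 − 0.208) / 0.42 = 0.212 / 0.42 ≈ 0.5048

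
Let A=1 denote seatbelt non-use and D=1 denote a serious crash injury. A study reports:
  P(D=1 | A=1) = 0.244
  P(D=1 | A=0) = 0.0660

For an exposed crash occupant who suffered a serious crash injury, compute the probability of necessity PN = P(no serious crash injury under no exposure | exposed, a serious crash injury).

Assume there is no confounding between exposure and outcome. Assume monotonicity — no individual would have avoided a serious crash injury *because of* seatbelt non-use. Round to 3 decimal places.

PN ≈ 0.730

Let p₁ = 0.244, p₀ = 0.066.
Under exogeneity and monotonicity, PN = (p₁ − p₀) / p₁.
PN = (0.244 − 0.066) / 0.244 = 0.178 / 0.244 ≈ 0.7295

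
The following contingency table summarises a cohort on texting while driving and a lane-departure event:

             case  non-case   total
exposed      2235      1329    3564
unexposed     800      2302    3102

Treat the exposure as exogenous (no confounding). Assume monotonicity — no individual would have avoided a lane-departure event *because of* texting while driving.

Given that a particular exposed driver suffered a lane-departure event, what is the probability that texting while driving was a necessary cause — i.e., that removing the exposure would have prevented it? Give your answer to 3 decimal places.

PN ≈ 0.589

p₁ = P(outcome | exposed) = 2235/3564 = 0.6271
p₀ = P(outcome | unexposed) = 800/3102 = 0.2579
Under exogeneity and monotonicity, PN = (p₁ − p₀) / p₁.
PN = (0.6271 − 0.2579) / 0.6271 = 0.36921 / 0.6271 ≈ 0.5887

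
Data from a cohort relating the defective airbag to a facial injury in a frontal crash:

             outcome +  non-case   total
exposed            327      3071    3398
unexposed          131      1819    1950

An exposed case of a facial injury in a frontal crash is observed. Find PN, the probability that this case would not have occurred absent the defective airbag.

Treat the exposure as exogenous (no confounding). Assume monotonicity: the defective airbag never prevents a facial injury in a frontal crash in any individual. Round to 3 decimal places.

p₁ = P(outcome | exposed) = 327/3398 = 0.096233
p₀ = P(outcome | unexposed) = 131/1950 = 0.067179
Under exogeneity and monotonicity, PN = (p₁ − p₀)/p₁.
PN = (0.096233 − 0.067179) / 0.096233 ≈ 0.3019

PN ≈ 0.302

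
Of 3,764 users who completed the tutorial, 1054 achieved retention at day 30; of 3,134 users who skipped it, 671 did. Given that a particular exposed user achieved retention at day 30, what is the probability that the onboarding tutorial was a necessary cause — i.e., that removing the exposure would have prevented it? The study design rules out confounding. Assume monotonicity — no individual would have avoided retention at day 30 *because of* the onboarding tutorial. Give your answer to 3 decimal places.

p₁ = P(outcome | exposed) = 1054/3764 = 0.28002
p₀ = P(outcome | unexposed) = 671/3134 = 0.2141
Under exogeneity and monotonicity, PN = (p₁ − p₀) / p₁.
PN = (0.28002 − 0.2141) / 0.28002 = 0.065918 / 0.28002 ≈ 0.2354

PN ≈ 0.235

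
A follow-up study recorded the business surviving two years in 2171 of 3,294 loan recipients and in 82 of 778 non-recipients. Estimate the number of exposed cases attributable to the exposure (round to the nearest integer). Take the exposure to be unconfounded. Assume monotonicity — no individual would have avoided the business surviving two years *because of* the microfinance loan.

about 1824 cases

p₁ = P(outcome | exposed) = 2171/3294 = 0.65908
p₀ = P(outcome | unexposed) = 82/778 = 0.1054
PN = (p₁ − p₀)/p₁ = (0.65908 − 0.1054) / 0.65908 ≈ 0.84008.
Attributable cases ≈ PN × (exposed cases) = 0.84008 × 2171 ≈ 1823.82.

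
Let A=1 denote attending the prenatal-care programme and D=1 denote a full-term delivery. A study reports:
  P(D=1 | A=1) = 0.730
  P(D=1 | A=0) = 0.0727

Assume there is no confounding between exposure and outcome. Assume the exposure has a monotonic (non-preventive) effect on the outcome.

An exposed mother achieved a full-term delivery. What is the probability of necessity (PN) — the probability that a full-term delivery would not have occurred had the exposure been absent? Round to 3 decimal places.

Let p₁ = 0.73, p₀ = 0.0727.
Under exogeneity and monotonicity, PN = (p₁ − p₀) / p₁.
PN = (0.73 − 0.0727) / 0.73 = 0.6573 / 0.73 ≈ 0.9004

PN ≈ 0.900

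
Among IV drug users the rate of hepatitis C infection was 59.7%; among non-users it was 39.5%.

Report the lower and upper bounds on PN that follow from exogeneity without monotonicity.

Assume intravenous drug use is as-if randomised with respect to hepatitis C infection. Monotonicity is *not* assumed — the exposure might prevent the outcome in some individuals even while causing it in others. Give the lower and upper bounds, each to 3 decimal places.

0.338 ≤ PN ≤ 1.000

p₁ = 0.597, p₀ = 0.395.
Under exogeneity alone the bounds on PN are max{0,(p₁−p₀)/p₁} ≤ PN ≤ min{1,(1−p₀)/p₁}.
  lower = (p₁ − p₀)/p₁ = 0.202 / 0.597 ≈ 0.3384
  upper = min{1, (1 − p₀)/p₁} = 0.605 / 0.597 ≈ 1.0134 → capped at 1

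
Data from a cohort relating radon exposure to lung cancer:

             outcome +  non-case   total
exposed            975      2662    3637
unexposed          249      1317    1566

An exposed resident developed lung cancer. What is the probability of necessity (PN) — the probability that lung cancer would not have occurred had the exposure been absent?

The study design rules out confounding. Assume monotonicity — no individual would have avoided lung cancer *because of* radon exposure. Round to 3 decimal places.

PN ≈ 0.407

p₁ = P(outcome | exposed) = 975/3637 = 0.26808
p₀ = P(outcome | unexposed) = 249/1566 = 0.159
Under exogeneity and monotonicity, PN = (p₁ − p₀) / p₁.
PN = (0.26808 − 0.159) / 0.26808 = 0.10907 / 0.26808 ≈ 0.4069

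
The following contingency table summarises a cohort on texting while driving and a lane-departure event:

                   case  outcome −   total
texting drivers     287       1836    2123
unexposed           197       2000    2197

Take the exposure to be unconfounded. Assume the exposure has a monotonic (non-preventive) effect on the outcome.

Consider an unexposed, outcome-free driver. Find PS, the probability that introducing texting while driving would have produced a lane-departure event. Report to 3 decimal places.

p₁ = P(outcome | exposed) = 287/2123 = 0.13519
p₀ = P(outcome | unexposed) = 197/2197 = 0.089668
Under exogeneity and monotonicity, PS = (p₁ − p₀) / (1 − p₀).
PS = (0.13519 − 0.089668) / (1 − 0.089668) = 0.045518 / 0.91033 ≈ 0.0500

PS ≈ 0.050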